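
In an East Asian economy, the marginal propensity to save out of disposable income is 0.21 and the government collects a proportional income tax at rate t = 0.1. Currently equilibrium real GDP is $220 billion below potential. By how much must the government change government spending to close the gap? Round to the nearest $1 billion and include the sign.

MPC = 1 − MPS = 1 − 0.21 = 0.79.
Spending multiplier = 1/(1 − c(1−t)) = 1/(1 − 0.79×0.9) = 1/0.289 ≈ 3.46.
Need ΔY = +$220 billion, so ΔG = ΔY/k = (+$220 billion) × 0.289 ≈ +$64 billion.
The government should increase government spending by $64 billion.

+$64 billion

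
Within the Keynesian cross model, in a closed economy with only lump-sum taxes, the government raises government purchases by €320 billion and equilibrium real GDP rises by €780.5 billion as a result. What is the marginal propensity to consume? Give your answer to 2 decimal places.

0.59

Implied spending multiplier k = ΔY/ΔG = 780.5/320 ≈ 2.4391.
Since k = 1/(1 − MPC), MPC = 1 − 1/k = 1 − ΔG/ΔY = 1 − 320/780.5 ≈ 0.59.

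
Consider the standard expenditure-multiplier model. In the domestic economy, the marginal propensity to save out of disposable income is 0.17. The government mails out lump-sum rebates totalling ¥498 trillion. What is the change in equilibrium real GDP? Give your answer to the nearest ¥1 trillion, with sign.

+¥2,431 trillion

MPC = 1 − MPS = 1 − 0.17 = 0.83.
A lump-sum tax change of −¥498 trillion shifts disposable income by +¥498 trillion; first-round consumption changes by −c × ΔT = −0.83 × (−¥498 trillion) = +¥413.34 trillion.
Expenditure multiplier = 1/(1 − MPC) = 1/(1 − 0.83) = 1/0.17 ≈ 5.882.
The tax multiplier is −c × k ≈ −4.882, so ΔY = k × (−c·ΔT) = (+¥413.34 trillion) / 0.17 ≈ +¥2,431 trillion.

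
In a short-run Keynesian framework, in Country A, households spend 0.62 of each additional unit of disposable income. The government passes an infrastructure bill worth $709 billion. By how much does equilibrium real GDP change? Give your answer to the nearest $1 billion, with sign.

Expenditure multiplier = 1/(1 − MPC) = 1/(1 − 0.62) = 1/0.38 ≈ 2.632.
ΔY = k × ΔG = (+$709 billion) / 0.38 ≈ +$1,866 billion.

+$1,866 billion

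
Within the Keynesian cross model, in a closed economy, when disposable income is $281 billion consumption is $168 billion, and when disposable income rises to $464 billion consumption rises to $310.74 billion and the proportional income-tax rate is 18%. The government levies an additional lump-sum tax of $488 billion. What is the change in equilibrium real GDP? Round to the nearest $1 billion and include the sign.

MPC = ΔC/ΔYd = (310.74 − 168)/(464 − 281) = 142.74/183 = 0.78.
A lump-sum tax change of +$488 billion shifts disposable income by −$488 billion; first-round consumption changes by −c × ΔT = −0.78 × (+$488 billion) = −$380.64 billion.
Expenditure multiplier = 1/(1 − c(1−t)) = 1/(1 − 0.78×0.82) = 1/0.3604 ≈ 2.775.
The tax multiplier is −c × k ≈ −2.164, so ΔY = k × (−c·ΔT) = (−$380.64 billion) / 0.3604 ≈ −$1,056 billion.

−$1,056 billion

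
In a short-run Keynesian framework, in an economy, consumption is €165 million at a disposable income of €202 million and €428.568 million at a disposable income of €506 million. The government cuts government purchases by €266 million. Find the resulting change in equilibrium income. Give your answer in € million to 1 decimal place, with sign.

MPC = ΔC/ΔYd = (428.568 − 165)/(506 − 202) = 263.568/304 = 0.867.
Spending multiplier = 1/(1 − MPC) = 1/(1 − 0.867) = 1/0.133 ≈ 7.519.
ΔY = k × ΔG = (−€266 million) / 0.133 = −€2,000 million.

−€2,000.0 million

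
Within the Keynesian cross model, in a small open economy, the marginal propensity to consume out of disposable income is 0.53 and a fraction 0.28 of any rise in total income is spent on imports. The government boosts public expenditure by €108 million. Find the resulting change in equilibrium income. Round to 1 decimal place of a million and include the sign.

+€144.0 million

Spending multiplier = 1/(1 − c + m) = 1/(1 − 0.53 + 0.28) = 1/0.75 ≈ 1.333.
ΔY = k × ΔG = (+€108 million) / 0.75 = +€144 million.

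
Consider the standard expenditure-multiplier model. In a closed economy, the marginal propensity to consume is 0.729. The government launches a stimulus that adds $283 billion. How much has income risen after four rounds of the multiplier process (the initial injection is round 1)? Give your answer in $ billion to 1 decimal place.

$749.3 billion

Round 1 adds ΔG = $283 billion; each later round is MPC = 0.729 times the previous.
After 4 rounds: 283 + 206.307 + 150.397803 + 109.639998387 = ΔG·(1 − c^4)/(1 − c) = 283 × (1 − 0.282429536481)/0.271 ≈ $749.3 billion.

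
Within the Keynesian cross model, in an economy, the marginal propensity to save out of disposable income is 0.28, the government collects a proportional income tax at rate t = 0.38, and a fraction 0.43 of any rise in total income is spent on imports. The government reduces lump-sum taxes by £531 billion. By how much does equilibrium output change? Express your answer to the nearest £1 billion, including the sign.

MPC = 1 − MPS = 1 − 0.28 = 0.72.
A lump-sum tax change of −£531 billion shifts disposable income by +£531 billion; first-round consumption changes by −c × ΔT = −0.72 × (−£531 billion) = +£382.32 billion.
Expenditure multiplier = 1/(1 − c(1−t) + m) = 1/(1 − 0.72×0.62 + 0.43) = 1/0.9836 ≈ 1.017.
The tax multiplier is −c × k ≈ −0.732, so ΔY = k × (−c·ΔT) = (+£382.32 billion) / 0.9836 ≈ +£389 billion.

+£389 billion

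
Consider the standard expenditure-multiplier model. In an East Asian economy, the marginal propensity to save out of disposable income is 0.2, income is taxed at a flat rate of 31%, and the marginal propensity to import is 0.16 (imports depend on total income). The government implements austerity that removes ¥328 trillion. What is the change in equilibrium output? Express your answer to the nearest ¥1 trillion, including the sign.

−¥539 trillion

MPC = 1 − MPS = 1 − 0.2 = 0.8.
Spending multiplier = 1/(1 − c(1−t) + m) = 1/(1 − 0.8×0.69 + 0.16) = 1/0.608 ≈ 1.645.
ΔY = k × ΔG = (−¥328 trillion) / 0.608 ≈ −¥539 trillion.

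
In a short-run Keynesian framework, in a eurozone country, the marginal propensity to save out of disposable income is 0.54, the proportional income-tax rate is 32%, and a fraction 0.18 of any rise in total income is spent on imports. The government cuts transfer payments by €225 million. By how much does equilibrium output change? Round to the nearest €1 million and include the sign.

MPC = 1 − MPS = 1 − 0.54 = 0.46.
The transfer change shifts disposable income by −€225 million, so first-round consumption changes by c·ΔTR = 0.46 × (−€225 million) = −€103.5 million.
Expenditure multiplier = 1/(1 − c(1−t) + m) = 1/(1 − 0.46×0.68 + 0.18) = 1/0.8672 ≈ 1.153.
The transfer multiplier is c × k ≈ 0.53, so ΔY = k × (c·ΔTR) = (−€103.5 million) / 0.8672 ≈ −€119 million.

−€119 million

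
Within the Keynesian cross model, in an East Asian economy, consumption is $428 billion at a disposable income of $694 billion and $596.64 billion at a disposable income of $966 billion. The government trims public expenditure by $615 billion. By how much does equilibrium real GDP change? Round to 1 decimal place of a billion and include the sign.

−$1,618.4 billion

MPC = ΔC/ΔYd = (596.64 − 428)/(966 − 694) = 168.64/272 = 0.62.
Spending multiplier = 1/(1 − MPC) = 1/(1 − 0.62) = 1/0.38 ≈ 2.632.
ΔY = k × ΔG = (−$615 billion) / 0.38 ≈ −$1,618.4 billion.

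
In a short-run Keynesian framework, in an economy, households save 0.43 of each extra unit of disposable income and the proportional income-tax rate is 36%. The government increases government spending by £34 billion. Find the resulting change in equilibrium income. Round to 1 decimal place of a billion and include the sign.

MPC = 1 − MPS = 1 − 0.43 = 0.57.
Expenditure multiplier = 1/(1 − c(1−t)) = 1/(1 − 0.57×0.64) = 1/0.6352 ≈ 1.574.
ΔY = k × ΔG = (+£34 billion) / 0.6352 ≈ +£53.5 billion.

+£53.5 billion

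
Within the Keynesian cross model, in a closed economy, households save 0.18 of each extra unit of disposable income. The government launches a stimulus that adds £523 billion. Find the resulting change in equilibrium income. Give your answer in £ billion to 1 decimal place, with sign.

+£2,905.6 billion

MPC = 1 − MPS = 1 − 0.18 = 0.82.
Spending multiplier = 1/(1 − MPC) = 1/(1 − 0.82) = 1/0.18 ≈ 5.556.
ΔY = k × ΔG = (+£523 billion) / 0.18 ≈ +£2,905.6 billion.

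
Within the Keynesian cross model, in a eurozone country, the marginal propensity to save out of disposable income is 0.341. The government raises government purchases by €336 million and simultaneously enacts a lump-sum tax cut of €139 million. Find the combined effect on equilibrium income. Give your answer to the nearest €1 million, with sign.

+€1,254 million

MPC = 1 − MPS = 1 − 0.341 = 0.659.
Expenditure multiplier = 1/(1 − MPC) = 1/(1 − 0.659) = 1/0.341 ≈ 2.933.
ΔG contributes k·ΔG = (+€336 million) / 0.341 ≈ +€985.3 million.
ΔT of −€139 million changes first-round spending by −c·ΔT = +€91.601 million, contributing k·(−c·ΔT) = (+€91.601 million) / 0.341 ≈ +€268.6 million.
Net ΔY = k(ΔG − c·ΔT) = (+€427.601 million) / 0.341 ≈ +€1,254 million.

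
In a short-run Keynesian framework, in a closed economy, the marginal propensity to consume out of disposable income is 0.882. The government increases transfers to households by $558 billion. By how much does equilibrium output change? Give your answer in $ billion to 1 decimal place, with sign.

The transfer change shifts disposable income by +$558 billion, so first-round consumption changes by c·ΔTR = 0.882 × (+$558 billion) = +$492.156 billion.
Expenditure multiplier = 1/(1 − MPC) = 1/(1 − 0.882) = 1/0.118 ≈ 8.475.
The transfer multiplier is c × k ≈ 7.475, so ΔY = k × (c·ΔTR) = (+$492.156 billion) / 0.118 ≈ +$4,170.8 billion.

+$4,170.8 billion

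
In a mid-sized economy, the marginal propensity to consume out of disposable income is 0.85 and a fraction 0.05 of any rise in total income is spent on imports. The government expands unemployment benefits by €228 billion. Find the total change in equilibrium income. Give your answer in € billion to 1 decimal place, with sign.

The transfer change shifts disposable income by +€228 billion, so first-round consumption changes by c·ΔTR = 0.85 × (+€228 billion) = +€193.8 billion.
Expenditure multiplier = 1/(1 − c + m) = 1/(1 − 0.85 + 0.05) = 1/0.2 = 5.
The transfer multiplier is c × k = 4.25, so ΔY = k × (c·ΔTR) = (+€193.8 billion) / 0.2 = +€969 billion.

+€969.0 billion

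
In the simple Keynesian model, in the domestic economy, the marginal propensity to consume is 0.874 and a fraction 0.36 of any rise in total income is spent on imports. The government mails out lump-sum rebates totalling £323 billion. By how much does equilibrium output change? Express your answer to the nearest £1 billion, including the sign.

A lump-sum tax change of −£323 billion shifts disposable income by +£323 billion; first-round consumption changes by −c × ΔT = −0.874 × (−£323 billion) = +£282.302 billion.
Expenditure multiplier = 1/(1 − c + m) = 1/(1 − 0.874 + 0.36) = 1/0.486 ≈ 2.058.
The tax multiplier is −c × k ≈ −1.798, so ΔY = k × (−c·ΔT) = (+£282.302 billion) / 0.486 ≈ +£581 billion.

+£581 billion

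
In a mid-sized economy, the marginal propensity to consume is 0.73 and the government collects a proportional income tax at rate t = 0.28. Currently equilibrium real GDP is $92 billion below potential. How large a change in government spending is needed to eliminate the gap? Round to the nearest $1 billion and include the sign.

Spending multiplier = 1/(1 − c(1−t)) = 1/(1 − 0.73×0.72) = 1/0.4744 ≈ 2.108.
Need ΔY = +$92 billion, so ΔG = ΔY/k = (+$92 billion) × 0.4744 ≈ +$44 billion.
The government should increase government spending by $44 billion.

+$44 billion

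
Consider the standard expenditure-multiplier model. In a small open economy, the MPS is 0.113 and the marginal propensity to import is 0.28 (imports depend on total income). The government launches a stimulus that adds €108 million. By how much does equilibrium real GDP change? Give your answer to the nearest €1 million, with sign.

MPC = 1 − MPS = 1 − 0.113 = 0.887.
Expenditure multiplier = 1/(1 − c + m) = 1/(1 − 0.887 + 0.28) = 1/0.393 ≈ 2.545.
ΔY = k × ΔG = (+€108 million) / 0.393 ≈ +€275 million.

+€275 million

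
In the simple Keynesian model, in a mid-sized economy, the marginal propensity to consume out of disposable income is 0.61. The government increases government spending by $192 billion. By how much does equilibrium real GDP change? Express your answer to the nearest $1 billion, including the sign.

+$492 billion

Expenditure multiplier = 1/(1 − MPC) = 1/(1 − 0.61) = 1/0.39 ≈ 2.564.
ΔY = k × ΔG = (+$192 billion) / 0.39 ≈ +$492 billion.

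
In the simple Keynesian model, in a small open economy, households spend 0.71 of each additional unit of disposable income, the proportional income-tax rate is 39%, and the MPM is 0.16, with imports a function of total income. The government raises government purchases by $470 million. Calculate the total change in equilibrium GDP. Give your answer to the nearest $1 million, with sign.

+$647 million

Expenditure multiplier = 1/(1 − c(1−t) + m) = 1/(1 − 0.71×0.61 + 0.16) = 1/0.7269 ≈ 1.376.
ΔY = k × ΔG = (+$470 million) / 0.7269 ≈ +$647 million.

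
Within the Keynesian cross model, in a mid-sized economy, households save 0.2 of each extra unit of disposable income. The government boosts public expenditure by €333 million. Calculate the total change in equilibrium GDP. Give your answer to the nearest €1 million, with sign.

+€1,665 million

MPC = 1 − MPS = 1 − 0.2 = 0.8.
Government-spending multiplier = 1/(1 − MPC) = 1/(1 − 0.8) = 1/0.2 = 5.
ΔY = k × ΔG = (+€333 million) / 0.2 = +€1,665 million.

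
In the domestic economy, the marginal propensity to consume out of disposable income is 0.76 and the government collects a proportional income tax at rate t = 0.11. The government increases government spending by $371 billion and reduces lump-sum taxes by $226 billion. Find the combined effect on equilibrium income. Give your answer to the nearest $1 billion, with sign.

+$1,677 billion

Expenditure multiplier = 1/(1 − c(1−t)) = 1/(1 − 0.76×0.89) = 1/0.3236 ≈ 3.09.
ΔG contributes k·ΔG = (+$371 billion) / 0.3236 ≈ +$1,146.5 billion.
ΔT of −$226 billion changes first-round spending by −c·ΔT = +$171.76 billion, contributing k·(−c·ΔT) = (+$171.76 billion) / 0.3236 ≈ +$530.8 billion.
Net ΔY = k(ΔG − c·ΔT) = (+$542.76 billion) / 0.3236 ≈ +$1,677 billion.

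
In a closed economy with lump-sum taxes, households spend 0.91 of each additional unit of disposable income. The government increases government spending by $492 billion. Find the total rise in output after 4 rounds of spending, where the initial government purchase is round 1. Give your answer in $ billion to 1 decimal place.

$1,717.9 billion

Round 1 adds ΔG = $492 billion; each later round is MPC = 0.91 times the previous.
After 4 rounds: 492 + 447.72 + 407.4252 + 370.756932 = ΔG·(1 − c^4)/(1 − c) = 492 × (1 − 0.68574961)/0.09 ≈ $1,717.9 billion.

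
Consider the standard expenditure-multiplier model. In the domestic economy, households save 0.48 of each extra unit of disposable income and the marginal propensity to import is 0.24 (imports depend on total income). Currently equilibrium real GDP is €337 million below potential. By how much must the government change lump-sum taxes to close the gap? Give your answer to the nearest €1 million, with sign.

−€467 million

MPC = 1 − MPS = 1 − 0.48 = 0.52.
Spending multiplier = 1/(1 − c + m) = 1/(1 − 0.52 + 0.24) = 1/0.72 ≈ 1.389.
Tax multiplier = −c·k = −0.52/0.72 ≈ −0.722. Need ΔY = +€337 million, so ΔT = ΔY/(−c·k) = −(+€337 million) × 0.72 / 0.52 ≈ −€467 million.
The government should cut lump-sum taxes by €467 million.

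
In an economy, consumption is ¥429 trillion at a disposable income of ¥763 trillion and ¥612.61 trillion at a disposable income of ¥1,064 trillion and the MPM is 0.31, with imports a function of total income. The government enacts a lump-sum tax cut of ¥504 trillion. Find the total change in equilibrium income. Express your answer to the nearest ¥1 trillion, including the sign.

MPC = ΔC/ΔYd = (612.61 − 429)/(1,064 − 763) = 183.61/301 = 0.61.
A lump-sum tax change of −¥504 trillion shifts disposable income by +¥504 trillion; first-round consumption changes by −c × ΔT = −0.61 × (−¥504 trillion) = +¥307.44 trillion.
Expenditure multiplier = 1/(1 − c + m) = 1/(1 − 0.61 + 0.31) = 1/0.7 ≈ 1.429.
The tax multiplier is −c × k ≈ −0.871, so ΔY = k × (−c·ΔT) = (+¥307.44 trillion) / 0.7 ≈ +¥439 trillion.

+¥439 trillion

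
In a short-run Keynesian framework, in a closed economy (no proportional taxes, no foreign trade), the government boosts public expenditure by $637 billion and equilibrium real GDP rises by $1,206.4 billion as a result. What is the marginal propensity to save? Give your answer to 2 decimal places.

0.53

Implied spending multiplier k = ΔY/ΔG = 1,206.4/637 ≈ 1.8939.
Since k = 1/(1 − MPC), MPC = 1 − 1/k = 1 − ΔG/ΔY = 1 − 637/1,206.4 ≈ 0.47.
MPS = 1 − MPC = 0.53.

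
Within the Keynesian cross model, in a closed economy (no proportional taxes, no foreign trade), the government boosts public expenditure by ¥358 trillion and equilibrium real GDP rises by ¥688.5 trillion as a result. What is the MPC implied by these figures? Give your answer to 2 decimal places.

Implied spending multiplier k = ΔY/ΔG = 688.5/358 ≈ 1.9232.
Since k = 1/(1 − MPC), MPC = 1 − 1/k = 1 − ΔG/ΔY = 1 − 358/688.5 ≈ 0.48.

0.48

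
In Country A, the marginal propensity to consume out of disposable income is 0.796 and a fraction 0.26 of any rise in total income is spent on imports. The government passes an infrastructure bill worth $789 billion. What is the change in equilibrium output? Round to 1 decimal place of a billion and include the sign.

Government-spending multiplier = 1/(1 − c + m) = 1/(1 − 0.796 + 0.26) = 1/0.464 ≈ 2.155.
ΔY = k × ΔG = (+$789 billion) / 0.464 ≈ +$1,700.4 billion.

+$1,700.4 billion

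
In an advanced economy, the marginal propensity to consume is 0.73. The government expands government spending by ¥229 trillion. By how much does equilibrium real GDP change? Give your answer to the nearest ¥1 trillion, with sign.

Spending multiplier = 1/(1 − MPC) = 1/(1 − 0.73) = 1/0.27 ≈ 3.704.
ΔY = k × ΔG = (+¥229 trillion) / 0.27 ≈ +¥848 trillion.

+¥848 trillion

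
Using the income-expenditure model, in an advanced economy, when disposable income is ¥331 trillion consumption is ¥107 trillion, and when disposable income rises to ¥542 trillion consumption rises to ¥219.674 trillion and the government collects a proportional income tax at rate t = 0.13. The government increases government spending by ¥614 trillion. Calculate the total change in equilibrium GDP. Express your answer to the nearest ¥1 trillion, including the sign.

MPC = ΔC/ΔYd = (219.674 − 107)/(542 − 331) = 112.674/211 = 0.534.
Government-spending multiplier = 1/(1 − c(1−t)) = 1/(1 − 0.534×0.87) = 1/0.53542 ≈ 1.868.
ΔY = k × ΔG = (+¥614 trillion) / 0.53542 ≈ +¥1,147 trillion.

+¥1,147 trillion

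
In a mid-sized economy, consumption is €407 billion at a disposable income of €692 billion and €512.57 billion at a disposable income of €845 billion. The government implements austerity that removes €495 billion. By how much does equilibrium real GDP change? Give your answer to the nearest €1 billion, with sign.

MPC = ΔC/ΔYd = (512.57 − 407)/(845 − 692) = 105.57/153 = 0.69.
Government-spending multiplier = 1/(1 − MPC) = 1/(1 − 0.69) = 1/0.31 ≈ 3.226.
ΔY = k × ΔG = (−€495 billion) / 0.31 ≈ −€1,597 billion.

−€1,597 billion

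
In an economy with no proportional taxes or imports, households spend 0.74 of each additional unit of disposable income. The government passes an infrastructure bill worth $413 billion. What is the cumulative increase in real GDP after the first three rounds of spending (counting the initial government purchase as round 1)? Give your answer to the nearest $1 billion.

$945 billion

Round 1 adds ΔG = $413 billion; each later round is MPC = 0.74 times the previous.
After 3 rounds: 413 + 305.62 + 226.1588 = ΔG·(1 − c^3)/(1 − c) = 413 × (1 − 0.405224)/0.26 ≈ $945 billion.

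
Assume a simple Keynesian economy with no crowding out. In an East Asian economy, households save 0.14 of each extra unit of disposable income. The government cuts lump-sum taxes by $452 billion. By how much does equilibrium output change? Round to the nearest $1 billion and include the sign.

MPC = 1 − MPS = 1 − 0.14 = 0.86.
A lump-sum tax change of −$452 billion shifts disposable income by +$452 billion; first-round consumption changes by −c × ΔT = −0.86 × (−$452 billion) = +$388.72 billion.
Expenditure multiplier = 1/(1 − MPC) = 1/(1 − 0.86) = 1/0.14 ≈ 7.143.
The tax multiplier is −c × k ≈ −6.143, so ΔY = k × (−c·ΔT) = (+$388.72 billion) / 0.14 ≈ +$2,777 billion.

+$2,777 billion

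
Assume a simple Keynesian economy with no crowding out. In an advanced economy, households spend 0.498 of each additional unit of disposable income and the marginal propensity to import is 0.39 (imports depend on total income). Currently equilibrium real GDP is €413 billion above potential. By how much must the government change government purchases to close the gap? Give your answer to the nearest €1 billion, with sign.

−€368 billion

Spending multiplier = 1/(1 − c + m) = 1/(1 − 0.498 + 0.39) = 1/0.892 ≈ 1.121.
Need ΔY = −€413 billion, so ΔG = ΔY/k = (−€413 billion) × 0.892 ≈ −€368 billion.
The government should cut government purchases by €368 billion.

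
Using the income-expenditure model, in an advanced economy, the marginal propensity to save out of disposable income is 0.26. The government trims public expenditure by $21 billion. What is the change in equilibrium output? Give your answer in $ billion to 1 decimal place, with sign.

−$80.8 billion

MPC = 1 − MPS = 1 − 0.26 = 0.74.
Expenditure multiplier = 1/(1 − MPC) = 1/(1 − 0.74) = 1/0.26 ≈ 3.846.
ΔY = k × ΔG = (−$21 billion) / 0.26 ≈ −$80.8 billion.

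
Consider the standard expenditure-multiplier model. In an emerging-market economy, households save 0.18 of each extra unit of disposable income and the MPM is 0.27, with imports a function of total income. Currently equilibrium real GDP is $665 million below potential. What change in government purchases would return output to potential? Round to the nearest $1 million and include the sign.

+$299 million

MPC = 1 − MPS = 1 − 0.18 = 0.82.
Spending multiplier = 1/(1 − c + m) = 1/(1 − 0.82 + 0.27) = 1/0.45 ≈ 2.222.
Need ΔY = +$665 million, so ΔG = ΔY/k = (+$665 million) × 0.45 ≈ +$299 million.
The government should increase government purchases by $299 million.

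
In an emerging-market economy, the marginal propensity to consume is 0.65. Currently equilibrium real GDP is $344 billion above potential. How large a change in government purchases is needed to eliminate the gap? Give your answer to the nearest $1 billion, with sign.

−$120 billion

Spending multiplier = 1/(1 − MPC) = 1/(1 − 0.65) = 1/0.35 ≈ 2.857.
Need ΔY = −$344 billion, so ΔG = ΔY/k = (−$344 billion) × 0.35 ≈ −$120 billion.
The government should cut government purchases by $120 billion.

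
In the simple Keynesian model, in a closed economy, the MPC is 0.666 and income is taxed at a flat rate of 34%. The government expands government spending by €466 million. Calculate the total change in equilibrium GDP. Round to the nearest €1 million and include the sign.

Expenditure multiplier = 1/(1 − c(1−t)) = 1/(1 − 0.666×0.66) = 1/0.56044 ≈ 1.784.
ΔY = k × ΔG = (+€466 million) / 0.56044 ≈ +€831 million.

+€831 million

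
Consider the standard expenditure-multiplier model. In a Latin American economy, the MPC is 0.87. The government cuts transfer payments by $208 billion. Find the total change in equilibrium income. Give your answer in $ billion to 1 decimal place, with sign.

−$1,392.0 billion

The transfer change shifts disposable income by −$208 billion, so first-round consumption changes by c·ΔTR = 0.87 × (−$208 billion) = −$180.96 billion.
Expenditure multiplier = 1/(1 − MPC) = 1/(1 − 0.87) = 1/0.13 ≈ 7.692.
The transfer multiplier is c × k ≈ 6.692, so ΔY = k × (c·ΔTR) = (−$180.96 billion) / 0.13 = −$1,392 billion.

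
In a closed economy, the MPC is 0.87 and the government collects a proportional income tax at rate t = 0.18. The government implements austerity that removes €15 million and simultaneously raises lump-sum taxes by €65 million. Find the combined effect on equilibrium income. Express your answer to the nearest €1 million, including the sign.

−€250 million

Expenditure multiplier = 1/(1 − c(1−t)) = 1/(1 − 0.87×0.82) = 1/0.2866 ≈ 3.489.
ΔG contributes k·ΔG = (−€15 million) / 0.2866 ≈ −€52.3 million.
ΔT of +€65 million changes first-round spending by −c·ΔT = −€56.55 million, contributing k·(−c·ΔT) = (−€56.55 million) / 0.2866 ≈ −€197.3 million.
Net ΔY = k(ΔG − c·ΔT) = (−€71.55 million) / 0.2866 ≈ −€250 million.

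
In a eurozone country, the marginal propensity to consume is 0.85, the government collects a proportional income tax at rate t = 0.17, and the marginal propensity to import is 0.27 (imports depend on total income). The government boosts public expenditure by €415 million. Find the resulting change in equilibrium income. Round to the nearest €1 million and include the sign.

Expenditure multiplier = 1/(1 − c(1−t) + m) = 1/(1 − 0.85×0.83 + 0.27) = 1/0.5645 ≈ 1.771.
ΔY = k × ΔG = (+€415 million) / 0.5645 ≈ +€735 million.

+€735 million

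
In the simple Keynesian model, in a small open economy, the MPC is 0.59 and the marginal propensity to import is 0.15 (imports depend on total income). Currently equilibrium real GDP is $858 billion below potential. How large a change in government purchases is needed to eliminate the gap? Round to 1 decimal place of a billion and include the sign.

Spending multiplier = 1/(1 − c + m) = 1/(1 − 0.59 + 0.15) = 1/0.56 ≈ 1.786.
Need ΔY = +$858 billion, so ΔG = ΔY/k = (+$858 billion) × 0.56 ≈ +$480.5 billion.
The government should increase government purchases by $480.5 billion.

+$480.5 billion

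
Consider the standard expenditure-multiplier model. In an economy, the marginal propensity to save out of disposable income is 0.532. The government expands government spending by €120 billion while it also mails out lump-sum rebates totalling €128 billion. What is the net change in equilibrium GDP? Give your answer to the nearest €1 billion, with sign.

+€338 billion

MPC = 1 − MPS = 1 − 0.532 = 0.468.
Expenditure multiplier = 1/(1 − MPC) = 1/(1 − 0.468) = 1/0.532 ≈ 1.88.
ΔG contributes k·ΔG = (+€120 billion) / 0.532 ≈ +€225.6 billion.
ΔT of −€128 billion changes first-round spending by −c·ΔT = +€59.904 billion, contributing k·(−c·ΔT) = (+€59.904 billion) / 0.532 ≈ +€112.6 billion.
Net ΔY = k(ΔG − c·ΔT) = (+€179.904 billion) / 0.532 ≈ +€338 billion.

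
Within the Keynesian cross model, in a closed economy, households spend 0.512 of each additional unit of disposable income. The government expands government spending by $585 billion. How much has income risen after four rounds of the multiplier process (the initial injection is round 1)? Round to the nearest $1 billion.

Round 1 adds ΔG = $585 billion; each later round is MPC = 0.512 times the previous.
After 4 rounds: 585 + 299.52 + 153.35424 + 78.51737088 = ΔG·(1 − c^4)/(1 − c) = 585 × (1 − 0.068719476736)/0.488 ≈ $1,116 billion.

$1,116 billion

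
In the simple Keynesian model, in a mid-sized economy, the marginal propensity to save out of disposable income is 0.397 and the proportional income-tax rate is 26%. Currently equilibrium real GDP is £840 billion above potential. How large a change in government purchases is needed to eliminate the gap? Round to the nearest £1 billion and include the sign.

−£465 billion

MPC = 1 − MPS = 1 − 0.397 = 0.603.
Spending multiplier = 1/(1 − c(1−t)) = 1/(1 − 0.603×0.74) = 1/0.55378 ≈ 1.806.
Need ΔY = −£840 billion, so ΔG = ΔY/k = (−£840 billion) × 0.55378 ≈ −£465 billion.
The government should cut government purchases by £465 billion.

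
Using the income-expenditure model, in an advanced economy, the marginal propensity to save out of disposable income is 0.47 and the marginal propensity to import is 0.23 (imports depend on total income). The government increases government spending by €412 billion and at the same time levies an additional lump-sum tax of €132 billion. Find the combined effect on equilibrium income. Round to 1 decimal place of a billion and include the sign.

+€488.6 billion

MPC = 1 − MPS = 1 − 0.47 = 0.53.
Expenditure multiplier = 1/(1 − c + m) = 1/(1 − 0.53 + 0.23) = 1/0.7 ≈ 1.429.
ΔG contributes k·ΔG = (+€412 billion) / 0.7 ≈ +€588.6 billion.
ΔT of +€132 billion changes first-round spending by −c·ΔT = −€69.96 billion, contributing k·(−c·ΔT) = (−€69.96 billion) / 0.7 ≈ −€99.9 billion.
Net ΔY = k(ΔG − c·ΔT) = (+€342.04 billion) / 0.7 ≈ +€488.6 billion.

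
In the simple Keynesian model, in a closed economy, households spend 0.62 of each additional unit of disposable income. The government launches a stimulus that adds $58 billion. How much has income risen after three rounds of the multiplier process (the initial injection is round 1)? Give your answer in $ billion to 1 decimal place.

Round 1 adds ΔG = $58 billion; each later round is MPC = 0.62 times the previous.
After 3 rounds: 58 + 35.96 + 22.2952 = ΔG·(1 − c^3)/(1 − c) = 58 × (1 − 0.238328)/0.38 ≈ $116.3 billion.

$116.3 billion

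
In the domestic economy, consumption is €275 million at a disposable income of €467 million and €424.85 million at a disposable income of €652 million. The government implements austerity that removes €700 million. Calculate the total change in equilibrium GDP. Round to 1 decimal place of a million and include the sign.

MPC = ΔC/ΔYd = (424.85 − 275)/(652 − 467) = 149.85/185 = 0.81.
Government-spending multiplier = 1/(1 − MPC) = 1/(1 − 0.81) = 1/0.19 ≈ 5.263.
ΔY = k × ΔG = (−€700 million) / 0.19 ≈ −€3,684.2 million.

−€3,684.2 million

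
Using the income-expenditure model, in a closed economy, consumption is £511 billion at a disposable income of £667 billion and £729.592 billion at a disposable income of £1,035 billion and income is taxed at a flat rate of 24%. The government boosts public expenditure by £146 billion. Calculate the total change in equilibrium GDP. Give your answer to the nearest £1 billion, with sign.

+£266 billion

MPC = ΔC/ΔYd = (729.592 − 511)/(1,035 − 667) = 218.592/368 = 0.594.
Expenditure multiplier = 1/(1 − c(1−t)) = 1/(1 − 0.594×0.76) = 1/0.54856 ≈ 1.823.
ΔY = k × ΔG = (+£146 billion) / 0.54856 ≈ +£266 billion.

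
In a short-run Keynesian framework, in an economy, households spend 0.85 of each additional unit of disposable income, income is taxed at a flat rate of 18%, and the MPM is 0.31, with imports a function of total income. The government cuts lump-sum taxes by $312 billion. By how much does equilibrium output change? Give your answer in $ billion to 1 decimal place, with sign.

A lump-sum tax change of −$312 billion shifts disposable income by +$312 billion; first-round consumption changes by −c × ΔT = −0.85 × (−$312 billion) = +$265.2 billion.
Expenditure multiplier = 1/(1 − c(1−t) + m) = 1/(1 − 0.85×0.82 + 0.31) = 1/0.613 ≈ 1.631.
The tax multiplier is −c × k ≈ −1.387, so ΔY = k × (−c·ΔT) = (+$265.2 billion) / 0.613 ≈ +$432.6 billion.

+$432.6 billion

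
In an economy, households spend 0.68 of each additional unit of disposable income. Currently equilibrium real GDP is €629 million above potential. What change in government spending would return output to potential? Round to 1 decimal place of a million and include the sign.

−€201.3 million

Spending multiplier = 1/(1 − MPC) = 1/(1 − 0.68) = 1/0.32 = 3.125.
Need ΔY = −€629 million, so ΔG = ΔY/k = (−€629 million) × 0.32 ≈ −€201.3 million.
The government should cut government spending by €201.3 million.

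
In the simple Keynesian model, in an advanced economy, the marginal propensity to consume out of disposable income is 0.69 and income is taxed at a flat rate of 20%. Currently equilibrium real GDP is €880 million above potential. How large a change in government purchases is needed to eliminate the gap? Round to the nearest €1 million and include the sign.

−€394 million

Spending multiplier = 1/(1 − c(1−t)) = 1/(1 − 0.69×0.8) = 1/0.448 ≈ 2.232.
Need ΔY = −€880 million, so ΔG = ΔY/k = (−€880 million) × 0.448 ≈ −€394 million.
The government should cut government purchases by €394 million.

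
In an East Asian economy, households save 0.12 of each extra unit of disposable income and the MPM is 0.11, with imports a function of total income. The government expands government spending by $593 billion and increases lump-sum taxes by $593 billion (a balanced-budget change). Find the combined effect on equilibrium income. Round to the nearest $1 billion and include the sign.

+$309 billion

MPC = 1 − MPS = 1 − 0.12 = 0.88.
Expenditure multiplier = 1/(1 − c + m) = 1/(1 − 0.88 + 0.11) = 1/0.23 ≈ 4.348.
ΔG contributes k·ΔG = (+$593 billion) / 0.23 ≈ +$2,578.3 billion.
ΔT of +$593 billion changes first-round spending by −c·ΔT = −$521.84 billion, contributing k·(−c·ΔT) = (−$521.84 billion) / 0.23 ≈ −$2,268.9 billion.
Net ΔY = k(ΔG − c·ΔT) = (+$71.16 billion) / 0.23 ≈ +$309 billion.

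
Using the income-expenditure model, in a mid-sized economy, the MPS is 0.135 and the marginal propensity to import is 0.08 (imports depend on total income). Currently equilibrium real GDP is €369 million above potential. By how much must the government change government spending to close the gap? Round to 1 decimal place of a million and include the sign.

−€79.3 million

MPC = 1 − MPS = 1 − 0.135 = 0.865.
Spending multiplier = 1/(1 − c + m) = 1/(1 − 0.865 + 0.08) = 1/0.215 ≈ 4.651.
Need ΔY = −€369 million, so ΔG = ΔY/k = (−€369 million) × 0.215 ≈ −€79.3 million.
The government should cut government spending by €79.3 million.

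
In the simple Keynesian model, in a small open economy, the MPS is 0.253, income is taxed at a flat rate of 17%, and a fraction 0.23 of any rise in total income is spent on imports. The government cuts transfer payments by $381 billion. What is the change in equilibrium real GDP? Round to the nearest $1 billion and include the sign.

−$467 billion

MPC = 1 − MPS = 1 − 0.253 = 0.747.
The transfer change shifts disposable income by −$381 billion, so first-round consumption changes by c·ΔTR = 0.747 × (−$381 billion) = −$284.607 billion.
Expenditure multiplier = 1/(1 − c(1−t) + m) = 1/(1 − 0.747×0.83 + 0.23) = 1/0.60999 ≈ 1.639.
The transfer multiplier is c × k ≈ 1.225, so ΔY = k × (c·ΔTR) = (−$284.607 billion) / 0.60999 ≈ −$467 billion.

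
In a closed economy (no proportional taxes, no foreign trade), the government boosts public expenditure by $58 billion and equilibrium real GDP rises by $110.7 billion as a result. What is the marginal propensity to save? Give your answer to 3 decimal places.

Implied spending multiplier k = ΔY/ΔG = 110.7/58 ≈ 1.9086.
Since k = 1/(1 − MPC), MPC = 1 − 1/k = 1 − ΔG/ΔY = 1 − 58/110.7 ≈ 0.476.
MPS = 1 − MPC = 0.524.

0.524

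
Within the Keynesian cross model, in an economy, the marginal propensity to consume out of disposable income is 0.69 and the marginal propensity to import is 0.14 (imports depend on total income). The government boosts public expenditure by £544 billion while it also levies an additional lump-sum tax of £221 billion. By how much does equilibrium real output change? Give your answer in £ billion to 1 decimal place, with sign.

Expenditure multiplier = 1/(1 − c + m) = 1/(1 − 0.69 + 0.14) = 1/0.45 ≈ 2.222.
ΔG contributes k·ΔG = (+£544 billion) / 0.45 ≈ +£1,208.9 billion.
ΔT of +£221 billion changes first-round spending by −c·ΔT = −£152.49 billion, contributing k·(−c·ΔT) = (−£152.49 billion) / 0.45 ≈ −£338.9 billion.
Net ΔY = k(ΔG − c·ΔT) = (+£391.51 billion) / 0.45 ≈ +£870 billion.

+£870.0 billion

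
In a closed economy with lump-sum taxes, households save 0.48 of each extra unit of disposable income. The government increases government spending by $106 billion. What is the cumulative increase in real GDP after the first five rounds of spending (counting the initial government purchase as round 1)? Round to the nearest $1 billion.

MPC = 1 − MPS = 1 − 0.48 = 0.52.
Round 1 adds ΔG = $106 billion; each later round is MPC = 0.52 times the previous.
After 5 rounds: 106 + 55.12 + 28.6624 + 14.904448 + 7.75031296 = ΔG·(1 − c^5)/(1 − c) = 106 × (1 − 0.0380204032)/0.48 ≈ $212 billion.

$212 billion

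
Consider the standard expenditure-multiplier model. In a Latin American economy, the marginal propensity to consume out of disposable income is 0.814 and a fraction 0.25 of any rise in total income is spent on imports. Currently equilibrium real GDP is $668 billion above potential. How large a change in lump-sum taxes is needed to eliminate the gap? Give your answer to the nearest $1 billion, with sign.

+$358 billion

Spending multiplier = 1/(1 − c + m) = 1/(1 − 0.814 + 0.25) = 1/0.436 ≈ 2.294.
Tax multiplier = −c·k = −0.814/0.436 ≈ −1.867. Need ΔY = −$668 billion, so ΔT = ΔY/(−c·k) = −(−$668 billion) × 0.436 / 0.814 ≈ +$358 billion.
The government should raise lump-sum taxes by $358 billion.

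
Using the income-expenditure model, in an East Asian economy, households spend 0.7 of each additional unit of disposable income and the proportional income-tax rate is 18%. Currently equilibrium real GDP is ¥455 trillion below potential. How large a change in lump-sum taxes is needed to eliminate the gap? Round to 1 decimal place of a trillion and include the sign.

Spending multiplier = 1/(1 − c(1−t)) = 1/(1 − 0.7×0.82) = 1/0.426 ≈ 2.347.
Tax multiplier = −c·k = −0.7/0.426 ≈ −1.643. Need ΔY = +¥455 trillion, so ΔT = ΔY/(−c·k) = −(+¥455 trillion) × 0.426 / 0.7 = −¥276.9 trillion.
The government should cut lump-sum taxes by ¥276.9 trillion.

−¥276.9 trillion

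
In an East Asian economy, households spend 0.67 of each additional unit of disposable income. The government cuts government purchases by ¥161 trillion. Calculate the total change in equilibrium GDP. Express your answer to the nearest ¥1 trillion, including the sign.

−¥488 trillion

Expenditure multiplier = 1/(1 − MPC) = 1/(1 − 0.67) = 1/0.33 ≈ 3.03.
ΔY = k × ΔG = (−¥161 trillion) / 0.33 ≈ −¥488 trillion.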